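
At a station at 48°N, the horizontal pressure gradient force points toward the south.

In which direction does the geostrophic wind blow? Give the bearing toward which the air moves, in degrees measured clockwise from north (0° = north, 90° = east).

270°

The pressure-gradient force points toward the south (bearing 180°).
Geostrophic balance: in the Northern Hemisphere the Coriolis force deflects motion to the right, so the geostrophic wind blows 90° to the right of the pressure-gradient force (low pressure on the left).
Rotating 180° by 90° clockwise gives 270° — the wind blows toward the west.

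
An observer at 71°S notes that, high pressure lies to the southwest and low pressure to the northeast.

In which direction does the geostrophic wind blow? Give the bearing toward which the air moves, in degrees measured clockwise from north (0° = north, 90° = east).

315°

The pressure-gradient force points toward the northeast (bearing 045°).
Geostrophic balance: in the Southern Hemisphere the Coriolis force deflects motion to the left, so the geostrophic wind blows 90° to the left of the pressure-gradient force (low pressure on the right).
Rotating 045° by 90° counterclockwise gives 315° — the wind blows toward the northwest.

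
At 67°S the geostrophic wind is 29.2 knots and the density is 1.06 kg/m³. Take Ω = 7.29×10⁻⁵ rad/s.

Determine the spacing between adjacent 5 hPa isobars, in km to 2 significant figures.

230 km

Coriolis parameter at 67°S:
f = 2Ω sin φ = 2 × 7.29×10⁻⁵ × sin 67° = 1.34×10⁻⁴ s⁻¹
Wind speed in SI: 29.2 knots = 15.0 m/s
Geostrophic balance rearranged: |∂P/∂n| = f ρ V_g
|∂P/∂n| = 1.34×10⁻⁴ × 1.06 × 15.0 = 2.14×10⁻³ Pa/m
Isobar spacing: Δn = ΔP/|∂P/∂n| = 500 Pa / 2.14×10⁻³ Pa/m = 233970 m ≈ 230 km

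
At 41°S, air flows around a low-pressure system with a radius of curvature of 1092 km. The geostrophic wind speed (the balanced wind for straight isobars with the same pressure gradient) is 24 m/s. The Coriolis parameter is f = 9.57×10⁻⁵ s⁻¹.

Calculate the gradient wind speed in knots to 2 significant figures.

Around a low, centrifugal force acts outward with Coriolis, so pressure-gradient force balances both:
(1/ρ)|∂P/∂n| = fV + V²/R  →  V² + fR·V − fR·V_g = 0
With fR = 9.57×10⁻⁵ × 1092×10³ m = 105 m/s:
V = [−fR + √((fR)² + 4 fR V_g)]/2 = [−105 + √(105² + 4×105×24)]/2 = 20.1 m/s
Subgeostrophic (V < V_g = 24 m/s), as expected around a low.
Converting: 20.1 m/s × 1.944 = 39 knots

39 knots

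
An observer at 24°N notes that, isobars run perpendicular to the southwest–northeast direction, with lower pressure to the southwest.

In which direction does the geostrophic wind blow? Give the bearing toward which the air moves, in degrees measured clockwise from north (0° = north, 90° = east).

315°

The pressure-gradient force points toward the southwest (bearing 225°).
Geostrophic balance: in the Northern Hemisphere the Coriolis force deflects motion to the right, so the geostrophic wind blows 90° to the right of the pressure-gradient force (low pressure on the left).
Rotating 225° by 90° clockwise gives 315° — the wind blows toward the northwest.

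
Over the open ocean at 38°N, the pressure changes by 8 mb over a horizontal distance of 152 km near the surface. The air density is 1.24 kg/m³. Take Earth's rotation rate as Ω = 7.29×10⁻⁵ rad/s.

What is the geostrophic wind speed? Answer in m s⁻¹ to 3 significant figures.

Coriolis parameter at 38°N:
f = 2Ω sin φ = 2 × 7.29×10⁻⁵ × sin 38° = 8.98×10⁻⁵ s⁻¹
Pressure gradient: |∂P/∂n| = 800 Pa / 152000 m = 5.26×10⁻³ Pa/m
Geostrophic balance (pressure-gradient force = Coriolis force):
V_g = (1/(fρ)) |∂P/∂n| = 5.26×10⁻³ / (8.98×10⁻⁵ × 1.24) = 47.3 m/s

47.3 m s⁻¹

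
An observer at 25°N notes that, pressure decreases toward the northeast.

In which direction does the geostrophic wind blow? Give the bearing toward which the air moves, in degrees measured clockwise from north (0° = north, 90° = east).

135°

The pressure-gradient force points toward the northeast (bearing 045°).
Geostrophic balance: in the Northern Hemisphere the Coriolis force deflects motion to the right, so the geostrophic wind blows 90° to the right of the pressure-gradient force (low pressure on the left).
Rotating 045° by 90° clockwise gives 135° — the wind blows toward the southeast.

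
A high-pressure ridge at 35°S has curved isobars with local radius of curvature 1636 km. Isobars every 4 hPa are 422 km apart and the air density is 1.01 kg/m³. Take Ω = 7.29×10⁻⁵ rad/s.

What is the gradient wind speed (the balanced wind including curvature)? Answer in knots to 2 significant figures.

24 knots

Coriolis parameter at 35°S:
f = 2Ω sin φ = 2 × 7.29×10⁻⁵ × sin 35° = 8.36×10⁻⁵ s⁻¹
Pressure gradient: |∂P/∂n| = 400 Pa / 422000 m = 9.48×10⁻⁴ Pa/m
Geostrophic speed: V_g = |∂P/∂n|/(fρ) = 9.48×10⁻⁴/(8.36×10⁻⁵ × 1.01) = 11.2 m/s
Around a high, pressure-gradient force acts outward with centrifugal, so Coriolis balances both:
fV = (1/ρ)|∂P/∂n| + V²/R  →  V² − fR·V + fR·V_g = 0
With fR = 8.36×10⁻⁵ × 1636×10³ m = 137 m/s:
V = [fR − √((fR)² − 4 fR V_g)]/2 = [137 − √(137² − 4×137×11.2)]/2 = 12.3 m/s
Supergeostrophic (V > V_g = 11.2 m/s), as expected around a high.
Converting: 12.3 m/s × 1.944 = 24 knots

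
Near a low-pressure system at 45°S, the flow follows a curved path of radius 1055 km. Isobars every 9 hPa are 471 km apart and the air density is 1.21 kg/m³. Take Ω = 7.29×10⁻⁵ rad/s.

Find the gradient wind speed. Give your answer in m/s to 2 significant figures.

Coriolis parameter at 45°S:
f = 2Ω sin φ = 2 × 7.29×10⁻⁵ × sin 45° = 1.03×10⁻⁴ s⁻¹
Pressure gradient: |∂P/∂n| = 900 Pa / 471000 m = 1.91×10⁻³ Pa/m
Geostrophic speed: V_g = |∂P/∂n|/(fρ) = 1.91×10⁻³/(1.03×10⁻⁴ × 1.21) = 15.3 m/s
Around a low, centrifugal force acts outward with Coriolis, so pressure-gradient force balances both:
(1/ρ)|∂P/∂n| = fV + V²/R  →  V² + fR·V − fR·V_g = 0
With fR = 1.03×10⁻⁴ × 1055×10³ m = 109 m/s:
V = [−fR + √((fR)² + 4 fR V_g)]/2 = [−109 + √(109² + 4×109×15.3)]/2 = 13.6 m/s
Subgeostrophic (V < V_g = 15.3 m/s), as expected around a low.

14 m/s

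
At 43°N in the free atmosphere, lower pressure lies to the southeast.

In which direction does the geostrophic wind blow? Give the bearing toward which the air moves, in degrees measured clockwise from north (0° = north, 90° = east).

The pressure-gradient force points toward the southeast (bearing 135°).
Geostrophic balance: in the Northern Hemisphere the Coriolis force deflects motion to the right, so the geostrophic wind blows 90° to the right of the pressure-gradient force (low pressure on the left).
Rotating 135° by 90° clockwise gives 225° — the wind blows toward the southwest.

225°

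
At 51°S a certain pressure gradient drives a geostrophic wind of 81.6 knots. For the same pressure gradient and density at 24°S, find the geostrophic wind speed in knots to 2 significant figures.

160 knots

With the same pressure gradient and density, V_g ∝ 1/f ∝ 1/sin φ.
V₂ = V₁ · sin φ₁ / sin φ₂ = 81.6 × sin 51° / sin 24°
V₂ = 81.6 × 0.7771/0.4067 = 160 knots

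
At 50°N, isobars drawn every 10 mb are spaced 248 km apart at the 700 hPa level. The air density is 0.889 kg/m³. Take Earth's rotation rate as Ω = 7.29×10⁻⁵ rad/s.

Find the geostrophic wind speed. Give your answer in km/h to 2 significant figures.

Coriolis parameter at 50°N:
f = 2Ω sin φ = 2 × 7.29×10⁻⁵ × sin 50° = 1.12×10⁻⁴ s⁻¹
Pressure gradient: |∂P/∂n| = 1000 Pa / 248000 m = 4.03×10⁻³ Pa/m
Geostrophic balance (pressure-gradient force = Coriolis force):
V_g = (1/(fρ)) |∂P/∂n| = 4.03×10⁻³ / (1.12×10⁻⁴ × 0.889) = 40.6 m/s
Converting: 40.6 m/s × 3.6 = 150 km/h

150 km/h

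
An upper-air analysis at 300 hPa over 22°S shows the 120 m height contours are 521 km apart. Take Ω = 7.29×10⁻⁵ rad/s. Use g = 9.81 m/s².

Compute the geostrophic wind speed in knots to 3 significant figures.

80.4 knots

Coriolis parameter at 22°S:
f = 2Ω sin φ = 2 × 7.29×10⁻⁵ × sin 22° = 5.46×10⁻⁵ s⁻¹
Height gradient: |∂Z/∂n| = 120 m / 521000 m = 2.30×10⁻⁴
On a pressure surface, geostrophic balance gives V_g = (g/f)|∂Z/∂n|:
V_g = 9.81 × 2.30×10⁻⁴ / 5.46×10⁻⁵ = 41.4 m/s
Converting: 41.4 m/s × 1.944 = 80.4 knots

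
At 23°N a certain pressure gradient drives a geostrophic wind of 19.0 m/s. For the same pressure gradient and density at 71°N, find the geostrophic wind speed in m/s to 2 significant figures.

7.9 m/s

With the same pressure gradient and density, V_g ∝ 1/f ∝ 1/sin φ.
V₂ = V₁ · sin φ₁ / sin φ₂ = 19.0 × sin 23° / sin 71°
V₂ = 19.0 × 0.3907/0.9455 = 7.9 m/s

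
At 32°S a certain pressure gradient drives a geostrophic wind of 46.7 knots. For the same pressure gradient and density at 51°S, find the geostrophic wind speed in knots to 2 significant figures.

With the same pressure gradient and density, V_g ∝ 1/f ∝ 1/sin φ.
V₂ = V₁ · sin φ₁ / sin φ₂ = 46.7 × sin 32° / sin 51°
V₂ = 46.7 × 0.5299/0.7771 = 32 knots

32 knots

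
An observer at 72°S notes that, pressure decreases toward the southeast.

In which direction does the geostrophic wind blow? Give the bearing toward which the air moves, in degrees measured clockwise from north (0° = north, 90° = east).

045°

The pressure-gradient force points toward the southeast (bearing 135°).
Geostrophic balance: in the Southern Hemisphere the Coriolis force deflects motion to the left, so the geostrophic wind blows 90° to the left of the pressure-gradient force (low pressure on the right).
Rotating 135° by 90° counterclockwise gives 045° — the wind blows toward the northeast.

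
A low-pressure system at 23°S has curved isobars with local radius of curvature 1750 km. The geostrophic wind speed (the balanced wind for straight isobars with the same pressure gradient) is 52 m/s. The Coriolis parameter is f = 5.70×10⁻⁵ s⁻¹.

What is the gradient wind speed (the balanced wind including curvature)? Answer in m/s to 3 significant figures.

Around a low, centrifugal force acts outward with Coriolis, so pressure-gradient force balances both:
(1/ρ)|∂P/∂n| = fV + V²/R  →  V² + fR·V − fR·V_g = 0
With fR = 5.70×10⁻⁵ × 1750×10³ m = 99.8 m/s:
V = [−fR + √((fR)² + 4 fR V_g)]/2 = [−99.8 + √(99.8² + 4×99.8×52)]/2 = 37.7 m/s
Subgeostrophic (V < V_g = 52 m/s), as expected around a low.

37.7 m/s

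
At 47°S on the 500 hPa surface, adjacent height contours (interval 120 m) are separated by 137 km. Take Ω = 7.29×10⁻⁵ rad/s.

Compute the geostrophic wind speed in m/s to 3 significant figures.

Coriolis parameter at 47°S:
f = 2Ω sin φ = 2 × 7.29×10⁻⁵ × sin 47° = 1.07×10⁻⁴ s⁻¹
Height gradient: |∂Z/∂n| = 120 m / 137000 m = 8.76×10⁻⁴
On a pressure surface, geostrophic balance gives V_g = (g/f)|∂Z/∂n|:
V_g = 9.81 × 8.76×10⁻⁴ / 1.07×10⁻⁴ = 80.6 m/s

80.6 m/s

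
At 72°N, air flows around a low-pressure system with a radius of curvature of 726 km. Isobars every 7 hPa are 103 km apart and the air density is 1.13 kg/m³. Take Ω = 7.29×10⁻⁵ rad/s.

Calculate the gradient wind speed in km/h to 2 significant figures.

Coriolis parameter at 72°N:
f = 2Ω sin φ = 2 × 7.29×10⁻⁵ × sin 72° = 1.39×10⁻⁴ s⁻¹
Pressure gradient: |∂P/∂n| = 700 Pa / 103000 m = 6.80×10⁻³ Pa/m
Geostrophic speed: V_g = |∂P/∂n|/(fρ) = 6.80×10⁻³/(1.39×10⁻⁴ × 1.13) = 43.4 m/s
Around a low, centrifugal force acts outward with Coriolis, so pressure-gradient force balances both:
(1/ρ)|∂P/∂n| = fV + V²/R  →  V² + fR·V − fR·V_g = 0
With fR = 1.39×10⁻⁴ × 726×10³ m = 101 m/s:
V = [−fR + √((fR)² + 4 fR V_g)]/2 = [−101 + √(101² + 4×101×43.4)]/2 = 32.7 m/s
Subgeostrophic (V < V_g = 43.4 m/s), as expected around a low.
Converting: 32.7 m/s × 3.6 = 120 km/h

120 km/h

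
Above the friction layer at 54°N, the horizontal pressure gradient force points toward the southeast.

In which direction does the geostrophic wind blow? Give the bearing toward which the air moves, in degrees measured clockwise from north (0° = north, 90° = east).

225°

The pressure-gradient force points toward the southeast (bearing 135°).
Geostrophic balance: in the Northern Hemisphere the Coriolis force deflects motion to the right, so the geostrophic wind blows 90° to the right of the pressure-gradient force (low pressure on the left).
Rotating 135° by 90° clockwise gives 225° — the wind blows toward the southwest.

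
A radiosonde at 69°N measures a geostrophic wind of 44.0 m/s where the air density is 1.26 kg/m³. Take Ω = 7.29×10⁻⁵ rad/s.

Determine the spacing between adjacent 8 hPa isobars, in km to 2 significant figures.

Coriolis parameter at 69°N:
f = 2Ω sin φ = 2 × 7.29×10⁻⁵ × sin 69° = 1.36×10⁻⁴ s⁻¹
Geostrophic balance rearranged: |∂P/∂n| = f ρ V_g
|∂P/∂n| = 1.36×10⁻⁴ × 1.26 × 44.0 = 7.55×10⁻³ Pa/m
Isobar spacing: Δn = ΔP/|∂P/∂n| = 800 Pa / 7.55×10⁻³ Pa/m = 106013 m ≈ 110 km

110 km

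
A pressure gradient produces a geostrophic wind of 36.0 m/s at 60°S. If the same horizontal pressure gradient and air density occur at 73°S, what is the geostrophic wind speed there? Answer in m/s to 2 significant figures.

33 m/s

With the same pressure gradient and density, V_g ∝ 1/f ∝ 1/sin φ.
V₂ = V₁ · sin φ₁ / sin φ₂ = 36.0 × sin 60° / sin 73°
V₂ = 36.0 × 0.8660/0.9563 = 33 m/s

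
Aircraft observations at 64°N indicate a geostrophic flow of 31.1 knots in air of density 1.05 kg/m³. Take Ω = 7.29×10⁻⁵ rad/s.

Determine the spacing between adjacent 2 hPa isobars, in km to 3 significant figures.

90.8 km

Coriolis parameter at 64°N:
f = 2Ω sin φ = 2 × 7.29×10⁻⁵ × sin 64° = 1.31×10⁻⁴ s⁻¹
Wind speed in SI: 31.1 knots = 16.0 m/s
Geostrophic balance rearranged: |∂P/∂n| = f ρ V_g
|∂P/∂n| = 1.31×10⁻⁴ × 1.05 × 16.0 = 2.20×10⁻³ Pa/m
Isobar spacing: Δn = ΔP/|∂P/∂n| = 200 Pa / 2.20×10⁻³ Pa/m = 90850 m ≈ 90.8 km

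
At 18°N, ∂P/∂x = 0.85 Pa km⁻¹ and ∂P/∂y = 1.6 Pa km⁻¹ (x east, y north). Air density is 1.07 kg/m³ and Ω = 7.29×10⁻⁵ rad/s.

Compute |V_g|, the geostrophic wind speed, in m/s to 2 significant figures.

38 m/s

Coriolis parameter at 18°N:
f = 2Ω sin φ = 2 × 7.29×10⁻⁵ × sin 18° = 4.51×10⁻⁵ s⁻¹
Component geostrophic relations (x east, y north):
u_g = −(1/(fρ)) ∂P/∂y,  v_g = (1/(fρ)) ∂P/∂x
u_g = −(1.6×10⁻³)/(4.51×10⁻⁵ × 1.07) = −33.2 m/s;  v_g = (0.85×10⁻³)/(4.51×10⁻⁵ × 1.07) = 17.6 m/s
|V_g| = √(u_g² + v_g²) = 37.6 m/s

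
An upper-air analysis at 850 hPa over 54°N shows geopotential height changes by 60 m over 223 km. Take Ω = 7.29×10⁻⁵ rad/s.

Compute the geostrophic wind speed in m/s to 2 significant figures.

Coriolis parameter at 54°N:
f = 2Ω sin φ = 2 × 7.29×10⁻⁵ × sin 54° = 1.18×10⁻⁴ s⁻¹
Height gradient: |∂Z/∂n| = 60 m / 223000 m = 2.69×10⁻⁴
On a pressure surface, geostrophic balance gives V_g = (g/f)|∂Z/∂n|:
V_g = 9.81 × 2.69×10⁻⁴ / 1.18×10⁻⁴ = 22.4 m/s

22 m/s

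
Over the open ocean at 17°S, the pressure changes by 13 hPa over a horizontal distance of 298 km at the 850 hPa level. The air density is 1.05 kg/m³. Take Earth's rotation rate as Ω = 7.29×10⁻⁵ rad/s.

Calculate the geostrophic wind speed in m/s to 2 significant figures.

97 m/s

Coriolis parameter at 17°S:
f = 2Ω sin φ = 2 × 7.29×10⁻⁵ × sin 17° = 4.26×10⁻⁵ s⁻¹
Pressure gradient: |∂P/∂n| = 1300 Pa / 298000 m = 4.36×10⁻³ Pa/m
Geostrophic balance (pressure-gradient force = Coriolis force):
V_g = (1/(fρ)) |∂P/∂n| = 4.36×10⁻³ / (4.26×10⁻⁵ × 1.05) = 97.5 m/s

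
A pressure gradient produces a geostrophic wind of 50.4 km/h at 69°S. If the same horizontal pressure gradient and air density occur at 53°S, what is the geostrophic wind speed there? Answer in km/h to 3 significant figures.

58.9 km/h

With the same pressure gradient and density, V_g ∝ 1/f ∝ 1/sin φ.
V₂ = V₁ · sin φ₁ / sin φ₂ = 50.4 × sin 69° / sin 53°
V₂ = 50.4 × 0.9336/0.7986 = 58.9 km/h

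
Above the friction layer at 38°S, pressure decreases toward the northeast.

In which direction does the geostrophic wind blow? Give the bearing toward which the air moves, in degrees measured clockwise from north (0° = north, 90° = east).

The pressure-gradient force points toward the northeast (bearing 045°).
Geostrophic balance: in the Southern Hemisphere the Coriolis force deflects motion to the left, so the geostrophic wind blows 90° to the left of the pressure-gradient force (low pressure on the right).
Rotating 045° by 90° counterclockwise gives 315° — the wind blows toward the northwest.

315°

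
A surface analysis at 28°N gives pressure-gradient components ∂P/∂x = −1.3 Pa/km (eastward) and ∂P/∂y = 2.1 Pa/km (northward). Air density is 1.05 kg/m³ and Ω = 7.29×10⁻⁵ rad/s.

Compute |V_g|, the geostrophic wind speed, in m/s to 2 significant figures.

34 m/s

Coriolis parameter at 28°N:
f = 2Ω sin φ = 2 × 7.29×10⁻⁵ × sin 28° = 6.84×10⁻⁵ s⁻¹
Component geostrophic relations (x east, y north):
u_g = −(1/(fρ)) ∂P/∂y,  v_g = (1/(fρ)) ∂P/∂x
u_g = −(2.1×10⁻³)/(6.84×10⁻⁵ × 1.05) = −29.2 m/s;  v_g = (−1.3×10⁻³)/(6.84×10⁻⁵ × 1.05) = −18.1 m/s
|V_g| = √(u_g² + v_g²) = 34.4 m/s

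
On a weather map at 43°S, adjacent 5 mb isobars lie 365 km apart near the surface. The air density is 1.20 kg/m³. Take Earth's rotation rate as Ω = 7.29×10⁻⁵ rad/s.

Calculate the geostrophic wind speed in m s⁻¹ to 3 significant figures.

Coriolis parameter at 43°S:
f = 2Ω sin φ = 2 × 7.29×10⁻⁵ × sin 43° = 9.94×10⁻⁵ s⁻¹
Pressure gradient: |∂P/∂n| = 500 Pa / 365000 m = 1.37×10⁻³ Pa/m
Geostrophic balance (pressure-gradient force = Coriolis force):
V_g = (1/(fρ)) |∂P/∂n| = 1.37×10⁻³ / (9.94×10⁻⁵ × 1.20) = 11.5 m/s

11.5 m s⁻¹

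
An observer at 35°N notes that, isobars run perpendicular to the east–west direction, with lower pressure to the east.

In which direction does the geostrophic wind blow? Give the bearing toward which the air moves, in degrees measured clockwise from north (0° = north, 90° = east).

180°

The pressure-gradient force points toward the east (bearing 090°).
Geostrophic balance: in the Northern Hemisphere the Coriolis force deflects motion to the right, so the geostrophic wind blows 90° to the right of the pressure-gradient force (low pressure on the left).
Rotating 090° by 90° clockwise gives 180° — the wind blows toward the south.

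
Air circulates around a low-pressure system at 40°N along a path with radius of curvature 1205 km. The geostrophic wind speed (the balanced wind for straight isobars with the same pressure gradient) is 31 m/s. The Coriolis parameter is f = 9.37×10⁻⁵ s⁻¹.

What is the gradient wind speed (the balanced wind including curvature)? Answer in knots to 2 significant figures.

49 knots

Around a low, centrifugal force acts outward with Coriolis, so pressure-gradient force balances both:
(1/ρ)|∂P/∂n| = fV + V²/R  →  V² + fR·V − fR·V_g = 0
With fR = 9.37×10⁻⁵ × 1205×10³ m = 113 m/s:
V = [−fR + √((fR)² + 4 fR V_g)]/2 = [−113 + √(113² + 4×113×31)]/2 = 25.3 m/s
Subgeostrophic (V < V_g = 31 m/s), as expected around a low.
Converting: 25.3 m/s × 1.944 = 49 knots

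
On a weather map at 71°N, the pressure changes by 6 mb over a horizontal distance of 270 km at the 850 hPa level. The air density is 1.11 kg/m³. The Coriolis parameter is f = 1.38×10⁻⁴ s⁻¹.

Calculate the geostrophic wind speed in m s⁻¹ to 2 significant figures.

Pressure gradient: |∂P/∂n| = 600 Pa / 270000 m = 2.22×10⁻³ Pa/m
Geostrophic balance (pressure-gradient force = Coriolis force):
V_g = (1/(fρ)) |∂P/∂n| = 2.22×10⁻³ / (1.38×10⁻⁴ × 1.11) = 14.5 m/s

15 m s⁻¹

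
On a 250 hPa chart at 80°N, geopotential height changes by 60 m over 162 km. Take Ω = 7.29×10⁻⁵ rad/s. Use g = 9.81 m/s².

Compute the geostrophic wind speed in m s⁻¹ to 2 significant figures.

Coriolis parameter at 80°N:
f = 2Ω sin φ = 2 × 7.29×10⁻⁵ × sin 80° = 1.44×10⁻⁴ s⁻¹
Height gradient: |∂Z/∂n| = 60 m / 162000 m = 3.70×10⁻⁴
On a pressure surface, geostrophic balance gives V_g = (g/f)|∂Z/∂n|:
V_g = 9.81 × 3.70×10⁻⁴ / 1.44×10⁻⁴ = 25.3 m/s

25 m s⁻¹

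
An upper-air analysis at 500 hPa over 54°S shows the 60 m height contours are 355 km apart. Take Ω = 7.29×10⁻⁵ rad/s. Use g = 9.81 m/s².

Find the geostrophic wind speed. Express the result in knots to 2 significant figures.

Coriolis parameter at 54°S:
f = 2Ω sin φ = 2 × 7.29×10⁻⁵ × sin 54° = 1.18×10⁻⁴ s⁻¹
Height gradient: |∂Z/∂n| = 60 m / 355000 m = 1.69×10⁻⁴
On a pressure surface, geostrophic balance gives V_g = (g/f)|∂Z/∂n|:
V_g = 9.81 × 1.69×10⁻⁴ / 1.18×10⁻⁴ = 14.1 m/s
Converting: 14.1 m/s × 1.944 = 27 knots

27 knots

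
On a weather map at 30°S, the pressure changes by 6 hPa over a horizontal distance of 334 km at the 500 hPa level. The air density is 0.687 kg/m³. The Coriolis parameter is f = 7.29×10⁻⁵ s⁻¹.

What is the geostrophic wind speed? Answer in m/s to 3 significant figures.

35.9 m/s

Pressure gradient: |∂P/∂n| = 600 Pa / 334000 m = 1.80×10⁻³ Pa/m
Geostrophic balance (pressure-gradient force = Coriolis force):
V_g = (1/(fρ)) |∂P/∂n| = 1.80×10⁻³ / (7.29×10⁻⁵ × 0.687) = 35.9 m/s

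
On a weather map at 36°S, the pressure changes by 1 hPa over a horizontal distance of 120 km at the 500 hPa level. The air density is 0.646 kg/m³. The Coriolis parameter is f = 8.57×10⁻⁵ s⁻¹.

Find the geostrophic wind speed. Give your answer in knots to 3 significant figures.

29.3 knots

Pressure gradient: |∂P/∂n| = 100 Pa / 120000 m = 8.33×10⁻⁴ Pa/m
Geostrophic balance (pressure-gradient force = Coriolis force):
V_g = (1/(fρ)) |∂P/∂n| = 8.33×10⁻⁴ / (8.57×10⁻⁵ × 0.646) = 15.1 m/s
Converting: 15.1 m/s × 1.944 = 29.3 knots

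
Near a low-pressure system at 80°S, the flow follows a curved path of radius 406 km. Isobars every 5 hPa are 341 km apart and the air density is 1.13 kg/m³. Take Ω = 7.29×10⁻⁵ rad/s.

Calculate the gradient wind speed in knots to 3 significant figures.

15.5 knots

Coriolis parameter at 80°S:
f = 2Ω sin φ = 2 × 7.29×10⁻⁵ × sin 80° = 1.44×10⁻⁴ s⁻¹
Pressure gradient: |∂P/∂n| = 500 Pa / 341000 m = 1.47×10⁻³ Pa/m
Geostrophic speed: V_g = |∂P/∂n|/(fρ) = 1.47×10⁻³/(1.44×10⁻⁴ × 1.13) = 9.04 m/s
Around a low, centrifugal force acts outward with Coriolis, so pressure-gradient force balances both:
(1/ρ)|∂P/∂n| = fV + V²/R  →  V² + fR·V − fR·V_g = 0
With fR = 1.44×10⁻⁴ × 406×10³ m = 58.3 m/s:
V = [−fR + √((fR)² + 4 fR V_g)]/2 = [−58.3 + √(58.3² + 4×58.3×9.04)]/2 = 7.95 m/s
Subgeostrophic (V < V_g = 9.04 m/s), as expected around a low.
Converting: 7.95 m/s × 1.944 = 15.5 knots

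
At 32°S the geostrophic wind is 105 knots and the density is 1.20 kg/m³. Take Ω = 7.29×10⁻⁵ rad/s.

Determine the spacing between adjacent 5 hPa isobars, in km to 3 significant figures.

Coriolis parameter at 32°S:
f = 2Ω sin φ = 2 × 7.29×10⁻⁵ × sin 32° = 7.73×10⁻⁵ s⁻¹
Wind speed in SI: 105 knots = 54.0 m/s
Geostrophic balance rearranged: |∂P/∂n| = f ρ V_g
|∂P/∂n| = 7.73×10⁻⁵ × 1.20 × 54.0 = 5.01×10⁻³ Pa/m
Isobar spacing: Δn = ΔP/|∂P/∂n| = 500 Pa / 5.01×10⁻³ Pa/m = 99838 m ≈ 99.8 km

99.8 km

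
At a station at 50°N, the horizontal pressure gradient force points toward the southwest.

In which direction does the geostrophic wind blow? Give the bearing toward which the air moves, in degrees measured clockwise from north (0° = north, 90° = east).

The pressure-gradient force points toward the southwest (bearing 225°).
Geostrophic balance: in the Northern Hemisphere the Coriolis force deflects motion to the right, so the geostrophic wind blows 90° to the right of the pressure-gradient force (low pressure on the left).
Rotating 225° by 90° clockwise gives 315° — the wind blows toward the northwest.

315°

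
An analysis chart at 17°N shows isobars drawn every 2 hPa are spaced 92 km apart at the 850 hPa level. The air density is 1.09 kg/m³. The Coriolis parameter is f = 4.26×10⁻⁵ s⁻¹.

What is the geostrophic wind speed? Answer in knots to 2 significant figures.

91 knots

Pressure gradient: |∂P/∂n| = 200 Pa / 92000 m = 2.17×10⁻³ Pa/m
Geostrophic balance (pressure-gradient force = Coriolis force):
V_g = (1/(fρ)) |∂P/∂n| = 2.17×10⁻³ / (4.26×10⁻⁵ × 1.09) = 46.8 m/s
Converting: 46.8 m/s × 1.944 = 91 knots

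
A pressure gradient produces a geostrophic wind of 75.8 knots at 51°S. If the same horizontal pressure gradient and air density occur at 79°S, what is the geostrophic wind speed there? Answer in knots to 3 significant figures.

With the same pressure gradient and density, V_g ∝ 1/f ∝ 1/sin φ.
V₂ = V₁ · sin φ₁ / sin φ₂ = 75.8 × sin 51° / sin 79°
V₂ = 75.8 × 0.7771/0.9816 = 60.0 knots

60.0 knots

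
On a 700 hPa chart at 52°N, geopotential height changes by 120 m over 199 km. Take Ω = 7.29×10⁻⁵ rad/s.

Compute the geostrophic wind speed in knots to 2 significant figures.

Coriolis parameter at 52°N:
f = 2Ω sin φ = 2 × 7.29×10⁻⁵ × sin 52° = 1.15×10⁻⁴ s⁻¹
Height gradient: |∂Z/∂n| = 120 m / 199000 m = 6.03×10⁻⁴
On a pressure surface, geostrophic balance gives V_g = (g/f)|∂Z/∂n|:
V_g = 9.81 × 6.03×10⁻⁴ / 1.15×10⁻⁴ = 51.5 m/s
Converting: 51.5 m/s × 1.944 = 100 knots

100 knots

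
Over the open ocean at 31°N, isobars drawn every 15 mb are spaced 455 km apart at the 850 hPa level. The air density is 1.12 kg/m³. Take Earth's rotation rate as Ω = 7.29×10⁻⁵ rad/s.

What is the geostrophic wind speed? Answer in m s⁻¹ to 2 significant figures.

Coriolis parameter at 31°N:
f = 2Ω sin φ = 2 × 7.29×10⁻⁵ × sin 31° = 7.51×10⁻⁵ s⁻¹
Pressure gradient: |∂P/∂n| = 1500 Pa / 455000 m = 3.30×10⁻³ Pa/m
Geostrophic balance (pressure-gradient force = Coriolis force):
V_g = (1/(fρ)) |∂P/∂n| = 3.30×10⁻³ / (7.51×10⁻⁵ × 1.12) = 39.2 m/s

39 m s⁻¹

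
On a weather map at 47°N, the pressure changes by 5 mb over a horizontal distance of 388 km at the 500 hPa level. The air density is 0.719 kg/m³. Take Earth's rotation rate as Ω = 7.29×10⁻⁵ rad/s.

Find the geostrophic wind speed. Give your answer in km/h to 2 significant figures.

61 km/h

Coriolis parameter at 47°N:
f = 2Ω sin φ = 2 × 7.29×10⁻⁵ × sin 47° = 1.07×10⁻⁴ s⁻¹
Pressure gradient: |∂P/∂n| = 500 Pa / 388000 m = 1.29×10⁻³ Pa/m
Geostrophic balance (pressure-gradient force = Coriolis force):
V_g = (1/(fρ)) |∂P/∂n| = 1.29×10⁻³ / (1.07×10⁻⁴ × 0.719) = 16.8 m/s
Converting: 16.8 m/s × 3.6 = 61 km/h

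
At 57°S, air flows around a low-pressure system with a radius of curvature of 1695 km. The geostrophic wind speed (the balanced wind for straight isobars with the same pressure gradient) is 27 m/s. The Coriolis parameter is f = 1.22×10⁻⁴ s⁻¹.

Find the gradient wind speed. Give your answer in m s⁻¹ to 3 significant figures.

24.2 m s⁻¹

Around a low, centrifugal force acts outward with Coriolis, so pressure-gradient force balances both:
(1/ρ)|∂P/∂n| = fV + V²/R  →  V² + fR·V − fR·V_g = 0
With fR = 1.22×10⁻⁴ × 1695×10³ m = 207 m/s:
V = [−fR + √((fR)² + 4 fR V_g)]/2 = [−207 + √(207² + 4×207×27)]/2 = 24.2 m/s
Subgeostrophic (V < V_g = 27 m/s), as expected around a low.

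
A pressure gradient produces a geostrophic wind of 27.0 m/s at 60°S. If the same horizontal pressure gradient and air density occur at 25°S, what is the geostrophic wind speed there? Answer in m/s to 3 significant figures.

With the same pressure gradient and density, V_g ∝ 1/f ∝ 1/sin φ.
V₂ = V₁ · sin φ₁ / sin φ₂ = 27.0 × sin 60° / sin 25°
V₂ = 27.0 × 0.8660/0.4226 = 55.3 m/s

55.3 m/s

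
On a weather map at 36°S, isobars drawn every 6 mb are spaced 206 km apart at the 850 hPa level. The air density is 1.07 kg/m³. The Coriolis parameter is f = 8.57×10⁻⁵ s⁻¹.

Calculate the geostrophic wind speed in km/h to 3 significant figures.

Pressure gradient: |∂P/∂n| = 600 Pa / 206000 m = 2.91×10⁻³ Pa/m
Geostrophic balance (pressure-gradient force = Coriolis force):
V_g = (1/(fρ)) |∂P/∂n| = 2.91×10⁻³ / (8.57×10⁻⁵ × 1.07) = 31.8 m/s
Converting: 31.8 m/s × 3.6 = 114 km/h

114 km/h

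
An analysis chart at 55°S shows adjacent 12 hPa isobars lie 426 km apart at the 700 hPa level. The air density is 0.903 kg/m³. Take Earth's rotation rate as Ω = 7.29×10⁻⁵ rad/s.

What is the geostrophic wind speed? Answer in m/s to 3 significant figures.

Coriolis parameter at 55°S:
f = 2Ω sin φ = 2 × 7.29×10⁻⁵ × sin 55° = 1.19×10⁻⁴ s⁻¹
Pressure gradient: |∂P/∂n| = 1200 Pa / 426000 m = 2.82×10⁻³ Pa/m
Geostrophic balance (pressure-gradient force = Coriolis force):
V_g = (1/(fρ)) |∂P/∂n| = 2.82×10⁻³ / (1.19×10⁻⁴ × 0.903) = 26.1 m/s

26.1 m/s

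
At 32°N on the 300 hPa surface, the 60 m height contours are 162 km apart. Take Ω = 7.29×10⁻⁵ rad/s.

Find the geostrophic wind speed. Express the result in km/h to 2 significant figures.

Coriolis parameter at 32°N:
f = 2Ω sin φ = 2 × 7.29×10⁻⁵ × sin 32° = 7.73×10⁻⁵ s⁻¹
Height gradient: |∂Z/∂n| = 60 m / 162000 m = 3.70×10⁻⁴
On a pressure surface, geostrophic balance gives V_g = (g/f)|∂Z/∂n|:
V_g = 9.81 × 3.70×10⁻⁴ / 7.73×10⁻⁵ = 47.0 m/s
Converting: 47.0 m/s × 3.6 = 170 km/h

170 km/h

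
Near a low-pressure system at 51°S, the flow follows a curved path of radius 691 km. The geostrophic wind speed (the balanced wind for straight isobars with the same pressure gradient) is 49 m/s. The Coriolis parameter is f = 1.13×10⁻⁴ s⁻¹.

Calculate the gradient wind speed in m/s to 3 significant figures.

34.1 m/s

Around a low, centrifugal force acts outward with Coriolis, so pressure-gradient force balances both:
(1/ρ)|∂P/∂n| = fV + V²/R  →  V² + fR·V − fR·V_g = 0
With fR = 1.13×10⁻⁴ × 691×10³ m = 78.1 m/s:
V = [−fR + √((fR)² + 4 fR V_g)]/2 = [−78.1 + √(78.1² + 4×78.1×49)]/2 = 34.1 m/s
Subgeostrophic (V < V_g = 49 m/s), as expected around a low.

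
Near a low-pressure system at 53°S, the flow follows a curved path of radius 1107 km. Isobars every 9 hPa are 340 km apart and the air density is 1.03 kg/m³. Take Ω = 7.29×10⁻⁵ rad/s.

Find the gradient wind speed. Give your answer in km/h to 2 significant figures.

Coriolis parameter at 53°S:
f = 2Ω sin φ = 2 × 7.29×10⁻⁵ × sin 53° = 1.16×10⁻⁴ s⁻¹
Pressure gradient: |∂P/∂n| = 900 Pa / 340000 m = 2.65×10⁻³ Pa/m
Geostrophic speed: V_g = |∂P/∂n|/(fρ) = 2.65×10⁻³/(1.16×10⁻⁴ × 1.03) = 22.1 m/s
Around a low, centrifugal force acts outward with Coriolis, so pressure-gradient force balances both:
(1/ρ)|∂P/∂n| = fV + V²/R  →  V² + fR·V − fR·V_g = 0
With fR = 1.16×10⁻⁴ × 1107×10³ m = 129 m/s:
V = [−fR + √((fR)² + 4 fR V_g)]/2 = [−129 + √(129² + 4×129×22.1)]/2 = 19.2 m/s
Subgeostrophic (V < V_g = 22.1 m/s), as expected around a low.
Converting: 19.2 m/s × 3.6 = 69 km/h

69 km/h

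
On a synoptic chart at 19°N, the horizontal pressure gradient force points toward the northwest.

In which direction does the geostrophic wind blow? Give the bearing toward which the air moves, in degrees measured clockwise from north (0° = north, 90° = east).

045°

The pressure-gradient force points toward the northwest (bearing 315°).
Geostrophic balance: in the Northern Hemisphere the Coriolis force deflects motion to the right, so the geostrophic wind blows 90° to the right of the pressure-gradient force (low pressure on the left).
Rotating 315° by 90° clockwise gives 045° — the wind blows toward the northeast.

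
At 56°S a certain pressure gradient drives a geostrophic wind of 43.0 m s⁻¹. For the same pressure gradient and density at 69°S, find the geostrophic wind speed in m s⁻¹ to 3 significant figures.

With the same pressure gradient and density, V_g ∝ 1/f ∝ 1/sin φ.
V₂ = V₁ · sin φ₁ / sin φ₂ = 43.0 × sin 56° / sin 69°
V₂ = 43.0 × 0.8290/0.9336 = 38.2 m s⁻¹

38.2 m s⁻¹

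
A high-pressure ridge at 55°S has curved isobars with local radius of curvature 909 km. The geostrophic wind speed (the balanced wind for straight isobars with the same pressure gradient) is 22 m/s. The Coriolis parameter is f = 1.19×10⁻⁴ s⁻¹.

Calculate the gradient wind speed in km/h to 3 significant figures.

Around a high, pressure-gradient force acts outward with centrifugal, so Coriolis balances both:
fV = (1/ρ)|∂P/∂n| + V²/R  →  V² − fR·V + fR·V_g = 0
With fR = 1.19×10⁻⁴ × 909×10³ m = 108 m/s:
V = [fR − √((fR)² − 4 fR V_g)]/2 = [108 − √(108² − 4×108×22)]/2 = 30.7 m/s
Supergeostrophic (V > V_g = 22 m/s), as expected around a high.
Converting: 30.7 m/s × 3.6 = 111 km/h

111 km/h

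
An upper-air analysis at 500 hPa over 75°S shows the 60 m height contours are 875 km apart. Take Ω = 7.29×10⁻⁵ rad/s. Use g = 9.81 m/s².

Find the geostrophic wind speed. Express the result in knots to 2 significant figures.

9.3 knots

Coriolis parameter at 75°S:
f = 2Ω sin φ = 2 × 7.29×10⁻⁵ × sin 75° = 1.41×10⁻⁴ s⁻¹
Height gradient: |∂Z/∂n| = 60 m / 875000 m = 6.86×10⁻⁵
On a pressure surface, geostrophic balance gives V_g = (g/f)|∂Z/∂n|:
V_g = 9.81 × 6.86×10⁻⁵ / 1.41×10⁻⁴ = 4.78 m/s
Converting: 4.78 m/s × 1.944 = 9.3 knots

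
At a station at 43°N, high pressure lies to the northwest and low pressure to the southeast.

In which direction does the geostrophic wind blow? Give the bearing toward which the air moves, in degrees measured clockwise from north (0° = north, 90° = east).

The pressure-gradient force points toward the southeast (bearing 135°).
Geostrophic balance: in the Northern Hemisphere the Coriolis force deflects motion to the right, so the geostrophic wind blows 90° to the right of the pressure-gradient force (low pressure on the left).
Rotating 135° by 90° clockwise gives 225° — the wind blows toward the southwest.

225°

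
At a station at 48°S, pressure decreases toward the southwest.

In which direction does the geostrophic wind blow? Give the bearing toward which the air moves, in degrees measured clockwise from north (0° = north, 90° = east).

135°

The pressure-gradient force points toward the southwest (bearing 225°).
Geostrophic balance: in the Southern Hemisphere the Coriolis force deflects motion to the left, so the geostrophic wind blows 90° to the left of the pressure-gradient force (low pressure on the right).
Rotating 225° by 90° counterclockwise gives 135° — the wind blows toward the southeast.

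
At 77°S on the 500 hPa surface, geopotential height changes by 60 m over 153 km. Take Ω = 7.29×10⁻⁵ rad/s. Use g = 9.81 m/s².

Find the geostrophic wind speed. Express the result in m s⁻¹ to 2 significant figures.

Coriolis parameter at 77°S:
f = 2Ω sin φ = 2 × 7.29×10⁻⁵ × sin 77° = 1.42×10⁻⁴ s⁻¹
Height gradient: |∂Z/∂n| = 60 m / 153000 m = 3.92×10⁻⁴
On a pressure surface, geostrophic balance gives V_g = (g/f)|∂Z/∂n|:
V_g = 9.81 × 3.92×10⁻⁴ / 1.42×10⁻⁴ = 27.1 m/s

27 m s⁻¹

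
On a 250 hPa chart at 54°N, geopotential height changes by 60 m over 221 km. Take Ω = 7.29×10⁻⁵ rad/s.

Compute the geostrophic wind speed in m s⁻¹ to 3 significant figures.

22.6 m s⁻¹

Coriolis parameter at 54°N:
f = 2Ω sin φ = 2 × 7.29×10⁻⁵ × sin 54° = 1.18×10⁻⁴ s⁻¹
Height gradient: |∂Z/∂n| = 60 m / 221000 m = 2.71×10⁻⁴
On a pressure surface, geostrophic balance gives V_g = (g/f)|∂Z/∂n|:
V_g = 9.81 × 2.71×10⁻⁴ / 1.18×10⁻⁴ = 22.6 m/s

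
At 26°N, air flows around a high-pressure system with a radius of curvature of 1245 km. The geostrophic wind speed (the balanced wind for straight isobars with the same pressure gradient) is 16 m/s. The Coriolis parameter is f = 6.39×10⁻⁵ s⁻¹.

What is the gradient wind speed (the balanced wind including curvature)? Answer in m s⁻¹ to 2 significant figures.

Around a high, pressure-gradient force acts outward with centrifugal, so Coriolis balances both:
fV = (1/ρ)|∂P/∂n| + V²/R  →  V² − fR·V + fR·V_g = 0
With fR = 6.39×10⁻⁵ × 1245×10³ m = 79.6 m/s:
V = [fR − √((fR)² − 4 fR V_g)]/2 = [79.6 − √(79.6² − 4×79.6×16)]/2 = 22.2 m/s
Supergeostrophic (V > V_g = 16 m/s), as expected around a high.

22 m s⁻¹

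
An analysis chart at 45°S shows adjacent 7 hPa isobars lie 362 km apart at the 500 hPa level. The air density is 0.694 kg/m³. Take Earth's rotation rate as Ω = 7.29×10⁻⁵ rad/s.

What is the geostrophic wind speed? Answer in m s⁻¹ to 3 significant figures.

27.0 m s⁻¹

Coriolis parameter at 45°S:
f = 2Ω sin φ = 2 × 7.29×10⁻⁵ × sin 45° = 1.03×10⁻⁴ s⁻¹
Pressure gradient: |∂P/∂n| = 700 Pa / 362000 m = 1.93×10⁻³ Pa/m
Geostrophic balance (pressure-gradient force = Coriolis force):
V_g = (1/(fρ)) |∂P/∂n| = 1.93×10⁻³ / (1.03×10⁻⁴ × 0.694) = 27.0 m/s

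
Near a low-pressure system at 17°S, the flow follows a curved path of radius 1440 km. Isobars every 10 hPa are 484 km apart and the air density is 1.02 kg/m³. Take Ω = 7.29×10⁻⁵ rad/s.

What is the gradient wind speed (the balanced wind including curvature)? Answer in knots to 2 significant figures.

61 knots

Coriolis parameter at 17°S:
f = 2Ω sin φ = 2 × 7.29×10⁻⁵ × sin 17° = 4.26×10⁻⁵ s⁻¹
Pressure gradient: |∂P/∂n| = 1000 Pa / 484000 m = 2.07×10⁻³ Pa/m
Geostrophic speed: V_g = |∂P/∂n|/(fρ) = 2.07×10⁻³/(4.26×10⁻⁵ × 1.02) = 47.5 m/s
Around a low, centrifugal force acts outward with Coriolis, so pressure-gradient force balances both:
(1/ρ)|∂P/∂n| = fV + V²/R  →  V² + fR·V − fR·V_g = 0
With fR = 4.26×10⁻⁵ × 1440×10³ m = 61.4 m/s:
V = [−fR + √((fR)² + 4 fR V_g)]/2 = [−61.4 + √(61.4² + 4×61.4×47.5)]/2 = 31.4 m/s
Subgeostrophic (V < V_g = 47.5 m/s), as expected around a low.
Converting: 31.4 m/s × 1.944 = 61 knots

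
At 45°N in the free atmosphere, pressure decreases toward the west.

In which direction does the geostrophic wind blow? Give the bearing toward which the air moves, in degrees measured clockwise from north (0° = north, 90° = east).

The pressure-gradient force points toward the west (bearing 270°).
Geostrophic balance: in the Northern Hemisphere the Coriolis force deflects motion to the right, so the geostrophic wind blows 90° to the right of the pressure-gradient force (low pressure on the left).
Rotating 270° by 90° clockwise gives 000° — the wind blows toward the north.

000°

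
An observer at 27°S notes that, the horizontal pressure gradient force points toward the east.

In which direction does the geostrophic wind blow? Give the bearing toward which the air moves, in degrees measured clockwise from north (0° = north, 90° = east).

The pressure-gradient force points toward the east (bearing 090°).
Geostrophic balance: in the Southern Hemisphere the Coriolis force deflects motion to the left, so the geostrophic wind blows 90° to the left of the pressure-gradient force (low pressure on the right).
Rotating 090° by 90° counterclockwise gives 000° — the wind blows toward the north.

000°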